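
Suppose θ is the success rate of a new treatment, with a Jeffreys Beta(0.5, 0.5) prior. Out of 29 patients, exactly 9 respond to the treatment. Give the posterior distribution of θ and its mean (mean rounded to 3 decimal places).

The binomial likelihood is conjugate to the Beta prior: with 9 successes and 20 failures, the posterior is Beta(0.5+9, 0.5+20) = Beta(9.5, 20.5).
E[θ | data] = 9.5/(9.5+20.5) = 0.317.

Posterior: Beta(9.5, 20.5); mean ≈ 0.317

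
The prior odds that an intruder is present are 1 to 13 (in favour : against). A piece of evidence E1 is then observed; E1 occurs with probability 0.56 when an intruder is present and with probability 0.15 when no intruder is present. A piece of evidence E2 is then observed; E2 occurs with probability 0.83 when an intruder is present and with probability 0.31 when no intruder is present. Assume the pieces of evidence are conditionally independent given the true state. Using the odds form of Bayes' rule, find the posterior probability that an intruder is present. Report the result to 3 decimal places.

Posterior probability ≈ 0.435

Prior odds = 1/13 = 0.076923. In log-odds, ln(0.076923) = -2.5649.
Add log likelihood ratios: ln(3.7333) + ln(2.6774) = 2.3022.
Posterior log-odds = -0.26279, so posterior odds = exp(-0.26279) = 0.76890. Converting, P(H|E) = 0.76890/1.7689 = 0.435.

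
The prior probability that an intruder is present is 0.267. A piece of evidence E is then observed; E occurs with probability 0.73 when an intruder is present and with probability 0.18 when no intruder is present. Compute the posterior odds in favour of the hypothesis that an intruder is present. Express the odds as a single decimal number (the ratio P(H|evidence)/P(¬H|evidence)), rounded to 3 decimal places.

Posterior odds ≈ 1.477

Prior odds = 0.267/(1−0.267) = 0.36426.
Likelihood ratio for E = 0.73/0.18 = 4.0556.
Posterior odds = prior odds × LR = 1.4773.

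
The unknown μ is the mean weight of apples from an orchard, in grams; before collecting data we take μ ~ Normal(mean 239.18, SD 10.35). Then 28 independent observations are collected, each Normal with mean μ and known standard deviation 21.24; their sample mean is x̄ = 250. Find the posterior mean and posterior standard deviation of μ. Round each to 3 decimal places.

With known σ, the Normal prior is conjugate. Weight on the data is w = (n/σ²)/(n/σ² + 1/τ₀²) = 0.0620653/(0.0620653+0.00933511) = 0.86926.
Posterior mean = w·x̄ + (1−w)·μ₀ = 0.86926·250 + 0.13074·239.18 = 248.585. Posterior variance = 1/(0.0620653+0.00933511) = 14.0055, so SD = 3.742.

Posterior mean ≈ 248.585; posterior SD ≈ 3.742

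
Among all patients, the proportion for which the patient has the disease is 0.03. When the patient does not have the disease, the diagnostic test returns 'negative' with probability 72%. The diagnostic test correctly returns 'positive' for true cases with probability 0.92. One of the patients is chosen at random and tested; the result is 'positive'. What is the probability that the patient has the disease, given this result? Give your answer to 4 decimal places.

P(H | E) ≈ 0.0922

Write H for 'the patient has the disease'. Prior odds H:¬H = 0.03/0.97 = 0.030928. For the 'positive' outcome, the likelihood ratio is 0.92/0.28 = 3.2857.
Posterior odds = 0.030928 × 3.2857 = 0.10162, so P(H|E) = 0.10162/(1+0.10162) = 0.0922.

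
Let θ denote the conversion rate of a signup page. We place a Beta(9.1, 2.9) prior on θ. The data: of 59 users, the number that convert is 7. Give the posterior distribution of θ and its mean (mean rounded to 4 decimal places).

Observing 7 successes and 52 failures updates Beta(9.1, 2.9) by adding the success and failure counts to the two shape parameters: α = 9.1+7 = 16.1, β = 2.9+52 = 54.9.
E[θ | data] = 16.1/(16.1+54.9) = 0.2268.

Posterior: Beta(16.1, 54.9); mean ≈ 0.2268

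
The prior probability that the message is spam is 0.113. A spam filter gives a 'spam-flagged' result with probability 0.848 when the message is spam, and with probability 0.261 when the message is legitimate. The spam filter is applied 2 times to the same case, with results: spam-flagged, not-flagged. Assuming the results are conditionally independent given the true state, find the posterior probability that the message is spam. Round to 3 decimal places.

Posterior P(H) ≈ 0.078

Let H be the event that the message is spam; start with P(H) = 0.113. P('spam-flagged'|H) = 0.848, P('spam-flagged'|¬H) = 0.261.
Update on result 1 ('spam-flagged'): P(H) ← 0.848·0.1130 / (0.848·0.1130 + 0.261·0.8870) = 0.095824/0.32733 = 0.2927.
Update on result 2 ('not-flagged'): P(H) ← 0.152·0.2927 / (0.152·0.2927 + 0.739·0.7073) = 0.044497/0.56716 = 0.0785.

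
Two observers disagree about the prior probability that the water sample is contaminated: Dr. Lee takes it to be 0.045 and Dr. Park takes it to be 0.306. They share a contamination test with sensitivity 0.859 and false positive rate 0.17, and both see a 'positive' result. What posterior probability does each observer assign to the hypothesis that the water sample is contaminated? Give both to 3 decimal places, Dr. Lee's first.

P('+'|H) = 0.859, P('+'|¬H) = 0.17.
Dr. Lee: numerator 0.859·0.045 = 0.038655; evidence = 0.038655+0.17·0.955 = 0.20100; posterior = 0.192.
Dr. Park: numerator 0.859·0.306 = 0.26285; evidence = 0.26285+0.17·0.694 = 0.38083; posterior = 0.690.

Dr. Lee: 0.192; Dr. Park: 0.690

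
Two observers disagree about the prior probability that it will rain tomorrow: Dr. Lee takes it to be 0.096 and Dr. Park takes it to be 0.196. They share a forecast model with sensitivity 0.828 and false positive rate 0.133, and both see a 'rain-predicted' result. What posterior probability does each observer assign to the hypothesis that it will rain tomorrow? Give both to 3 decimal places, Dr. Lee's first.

The likelihood ratio for a 'rain-predicted' result is 0.828/0.133 = 6.2256.
Dr. Lee: prior odds 0.096/0.904 = 0.10619; posterior odds 0.66112; posterior probability 0.398.
Dr. Park: prior odds 0.196/0.804 = 0.24378; posterior odds 1.5177; posterior probability 0.603.

Dr. Lee: 0.398; Dr. Park: 0.603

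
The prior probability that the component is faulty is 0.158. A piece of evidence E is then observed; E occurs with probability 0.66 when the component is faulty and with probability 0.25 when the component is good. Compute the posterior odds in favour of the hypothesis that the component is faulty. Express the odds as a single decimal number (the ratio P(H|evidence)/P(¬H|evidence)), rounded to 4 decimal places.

Prior odds = 0.158/(1−0.158) = 0.18765.
Likelihood ratio for E = 0.66/0.25 = 2.6400.
Posterior odds = prior odds × LR = 0.49539.

Posterior odds ≈ 0.4954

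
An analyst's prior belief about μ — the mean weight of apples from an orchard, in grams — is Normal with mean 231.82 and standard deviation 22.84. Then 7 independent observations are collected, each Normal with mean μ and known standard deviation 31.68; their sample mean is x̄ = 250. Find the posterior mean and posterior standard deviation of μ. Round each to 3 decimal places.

With known σ, the Normal prior is conjugate. Weight on the data is w = (n/σ²)/(n/σ² + 1/τ₀²) = 0.00697473/(0.00697473+0.00191694) = 0.78441.
Posterior mean = w·x̄ + (1−w)·μ₀ = 0.78441·250 + 0.21559·231.82 = 246.081. Posterior variance = 1/(0.00697473+0.00191694) = 112.465, so SD = 10.605.

Posterior mean ≈ 246.081; posterior SD ≈ 10.605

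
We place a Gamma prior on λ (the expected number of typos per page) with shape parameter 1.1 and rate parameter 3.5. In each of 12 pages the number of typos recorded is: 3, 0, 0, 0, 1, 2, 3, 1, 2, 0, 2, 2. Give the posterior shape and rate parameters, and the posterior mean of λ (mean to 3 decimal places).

Total count ∑xᵢ = 16 over n = 12 pages.
Gamma is conjugate to the Poisson likelihood: posterior is Gamma(shape = 1.1+16 = 17.1, rate = 3.5+12 = 15.5).
Posterior mean = shape/rate = 17.1/15.5 = 1.103.

Posterior: Gamma(shape=17.1, rate=15.5); mean ≈ 1.103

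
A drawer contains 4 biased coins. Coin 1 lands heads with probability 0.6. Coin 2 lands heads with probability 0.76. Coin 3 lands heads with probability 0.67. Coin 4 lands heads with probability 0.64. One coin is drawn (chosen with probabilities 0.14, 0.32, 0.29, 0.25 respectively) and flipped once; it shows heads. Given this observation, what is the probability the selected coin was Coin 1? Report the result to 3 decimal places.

Posterior probability ≈ 0.123

P(heads|C1) = 0.6; P(heads|C2) = 0.76; P(heads|C3) = 0.67; P(heads|C4) = 0.64.
Prior × likelihood for each source: 0.14·0.6=0.08400, 0.32·0.76=0.2432, 0.29·0.67=0.1943, 0.25·0.64=0.1600. Summing gives P(heads) = 0.68150.
P(Coin 1 | heads) = 0.08400 / 0.68150 = 0.123.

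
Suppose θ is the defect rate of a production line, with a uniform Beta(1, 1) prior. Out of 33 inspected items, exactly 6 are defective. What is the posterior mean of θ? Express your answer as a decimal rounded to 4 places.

Posterior mean ≈ 0.2000

The binomial likelihood is conjugate to the Beta prior: with 6 successes and 27 failures, the posterior is Beta(1+6, 1+27) = Beta(7, 28).
E[θ | data] = 7/(7+28) = 0.2000.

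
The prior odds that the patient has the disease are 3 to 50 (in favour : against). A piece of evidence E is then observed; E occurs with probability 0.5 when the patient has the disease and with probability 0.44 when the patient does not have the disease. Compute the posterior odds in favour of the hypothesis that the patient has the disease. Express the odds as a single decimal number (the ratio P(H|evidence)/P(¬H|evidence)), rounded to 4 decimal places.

Posterior odds ≈ 0.0682

Prior odds = 3/50 = 0.060000.
Likelihood ratio for E = 0.5/0.44 = 1.1364.
Posterior odds = prior odds × LR = 0.068182.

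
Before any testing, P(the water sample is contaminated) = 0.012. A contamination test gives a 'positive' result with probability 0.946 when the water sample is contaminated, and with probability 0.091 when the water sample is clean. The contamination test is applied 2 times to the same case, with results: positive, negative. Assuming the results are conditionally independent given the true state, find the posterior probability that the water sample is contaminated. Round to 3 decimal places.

Posterior P(H) ≈ 0.007

Let H be the event that the water sample is contaminated; start with P(H) = 0.012. P('positive'|H) = 0.946, P('positive'|¬H) = 0.091.
Update on result 1 ('positive'): P(H) ← 0.946·0.0120 / (0.946·0.0120 + 0.091·0.9880) = 0.011352/0.10126 = 0.1121.
Update on result 2 ('negative'): P(H) ← 0.054·0.1121 / (0.054·0.1121 + 0.909·0.8879) = 0.0060538/0.81315 = 0.0074.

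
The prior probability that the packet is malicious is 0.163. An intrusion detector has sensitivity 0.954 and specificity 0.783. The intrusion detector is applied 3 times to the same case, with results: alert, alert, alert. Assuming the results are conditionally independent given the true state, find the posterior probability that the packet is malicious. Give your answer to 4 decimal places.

Posterior P(H) ≈ 0.9430

With H the event that the packet is malicious, the joint likelihood of the observed sequence is P(data|H) = 0.954·0.954·0.954 = 0.86825 and P(data|¬H) = 0.217·0.217·0.217 = 0.010218.
Bayes: P(H|data) = 0.163·0.86825 / (0.163·0.86825 + 0.837·0.010218) = 0.14152/0.15008 = 0.9430.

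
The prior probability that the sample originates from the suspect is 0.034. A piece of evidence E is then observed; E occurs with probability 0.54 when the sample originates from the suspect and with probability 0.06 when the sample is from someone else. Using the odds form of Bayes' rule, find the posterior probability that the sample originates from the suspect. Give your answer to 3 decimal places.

Posterior probability ≈ 0.241

Prior odds = 0.034/(1−0.034) = 0.035197. In log-odds, ln(0.035197) = -3.3468.
Add log likelihood ratio: ln(9.0000) = 2.1972.
Posterior log-odds = -1.1496, so posterior odds = exp(-1.1496) = 0.31677. Converting, P(H|E) = 0.31677/1.3168 = 0.241.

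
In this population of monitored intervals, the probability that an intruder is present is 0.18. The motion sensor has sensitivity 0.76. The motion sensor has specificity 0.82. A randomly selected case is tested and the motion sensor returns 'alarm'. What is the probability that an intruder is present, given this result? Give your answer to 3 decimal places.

Let H be the event that an intruder is present. P(H) = 0.18, so P(¬H) = 0.82. With E the 'alarm' result, P(E|H) = 0.76 and P(E|¬H) = 0.18.
P(E) = 0.76·0.18 + 0.18·0.82 = 0.13680 + 0.14760 = 0.28440.
By Bayes' theorem, P(H|E) = 0.13680 / 0.28440 = 0.481.

P(H | E) ≈ 0.481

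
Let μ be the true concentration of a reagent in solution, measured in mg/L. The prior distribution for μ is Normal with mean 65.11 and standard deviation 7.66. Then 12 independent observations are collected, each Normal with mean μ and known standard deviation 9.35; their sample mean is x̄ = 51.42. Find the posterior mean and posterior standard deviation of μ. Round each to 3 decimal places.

With known σ, the Normal prior is conjugate. Weight on the data is w = (n/σ²)/(n/σ² + 1/τ₀²) = 0.137264/(0.137264+0.0170429) = 0.88955.
Posterior mean = w·x̄ + (1−w)·μ₀ = 0.88955·51.42 + 0.11045·65.11 = 52.932. Posterior variance = 1/(0.137264+0.0170429) = 6.48058, so SD = 2.546.

Posterior mean ≈ 52.932; posterior SD ≈ 2.546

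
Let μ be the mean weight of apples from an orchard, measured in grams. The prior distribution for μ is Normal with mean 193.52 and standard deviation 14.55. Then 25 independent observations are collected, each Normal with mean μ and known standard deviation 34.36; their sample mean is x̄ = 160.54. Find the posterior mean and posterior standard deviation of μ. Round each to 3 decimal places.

Prior precision 1/τ₀² = 1/14.55² = 0.00472361; data precision n/σ² = 25/34.36² = 0.0211755.
Posterior precision = 0.00472361 + 0.0211755 = 0.0258991, giving posterior SD = 1/√0.0258991 = 6.214.
Posterior mean = (0.00472361·193.52 + 0.0211755·160.54) / 0.0258991 = 166.555.

Posterior mean ≈ 166.555; posterior SD ≈ 6.214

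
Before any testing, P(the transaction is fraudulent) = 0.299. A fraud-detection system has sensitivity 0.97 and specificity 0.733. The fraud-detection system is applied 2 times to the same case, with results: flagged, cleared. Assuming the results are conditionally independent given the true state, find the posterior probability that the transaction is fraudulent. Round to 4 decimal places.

Let H be the event that the transaction is fraudulent; start with P(H) = 0.299. P('flagged'|H) = 0.97, P('flagged'|¬H) = 0.267.
Update on result 1 ('flagged'): P(H) ← 0.97·0.2990 / (0.97·0.2990 + 0.267·0.7010) = 0.29003/0.47720 = 0.6078.
Update on result 2 ('cleared'): P(H) ← 0.03·0.6078 / (0.03·0.6078 + 0.733·0.3922) = 0.018233/0.30573 = 0.0596.

Posterior P(H) ≈ 0.0596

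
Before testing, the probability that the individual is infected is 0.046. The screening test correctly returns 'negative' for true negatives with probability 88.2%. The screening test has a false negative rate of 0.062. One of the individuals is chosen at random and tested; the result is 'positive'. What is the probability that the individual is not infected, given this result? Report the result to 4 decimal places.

P(¬H | E) ≈ 0.7229

Write H for 'the individual is infected'. Prior odds H:¬H = 0.046/0.954 = 0.048218. For the 'positive' outcome, the likelihood ratio is 0.938/0.118 = 7.9492.
Posterior odds = 0.048218 × 7.9492 = 0.38329, so P(H|E) = 0.38329/(1+0.38329) = 0.2771. Then P(¬H|E) = 1 − 0.2771 = 0.7229.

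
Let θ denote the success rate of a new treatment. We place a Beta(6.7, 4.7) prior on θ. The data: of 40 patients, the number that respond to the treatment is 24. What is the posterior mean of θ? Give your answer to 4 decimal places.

Posterior mean ≈ 0.5973

The binomial likelihood is conjugate to the Beta prior: with 24 successes and 16 failures, the posterior is Beta(6.7+24, 4.7+16) = Beta(30.7, 20.7).
Posterior mean = α/(α+β) = 30.7/51.4 = 0.5973.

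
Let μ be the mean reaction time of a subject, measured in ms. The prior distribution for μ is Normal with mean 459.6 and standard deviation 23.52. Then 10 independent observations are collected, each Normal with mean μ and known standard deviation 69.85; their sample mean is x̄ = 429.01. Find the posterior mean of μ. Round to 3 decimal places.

Posterior mean ≈ 443.346

Prior precision 1/τ₀² = 1/23.52² = 0.00180770; data precision n/σ² = 10/69.85² = 0.00204959.
Posterior precision = 0.00180770 + 0.00204959 = 0.00385729.
Posterior mean = (0.00180770·459.6 + 0.00204959·429.01) / 0.00385729 = 443.346.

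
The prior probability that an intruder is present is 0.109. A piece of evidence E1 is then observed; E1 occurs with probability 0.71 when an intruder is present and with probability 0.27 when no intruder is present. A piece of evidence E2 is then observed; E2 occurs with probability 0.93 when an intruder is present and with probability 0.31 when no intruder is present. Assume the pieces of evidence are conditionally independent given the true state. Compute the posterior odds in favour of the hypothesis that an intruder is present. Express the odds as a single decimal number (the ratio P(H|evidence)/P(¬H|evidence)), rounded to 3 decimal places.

Posterior odds ≈ 0.965

Prior odds = 0.109/(1−0.109) = 0.12233. In log-odds, ln(0.12233) = -2.1010.
Add log likelihood ratios: ln(2.6296) + ln(3.0000) = 2.0655.
Posterior log-odds = -0.035541, so posterior odds = exp(-0.035541) = 0.96508.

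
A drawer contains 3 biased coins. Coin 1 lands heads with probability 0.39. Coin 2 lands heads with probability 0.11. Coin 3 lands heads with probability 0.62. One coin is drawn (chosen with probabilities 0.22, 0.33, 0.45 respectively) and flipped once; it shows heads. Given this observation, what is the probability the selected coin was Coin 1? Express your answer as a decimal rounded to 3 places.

P(heads|C1) = 0.39; P(heads|C2) = 0.11; P(heads|C3) = 0.62.
Prior × likelihood for each source: 0.22·0.39=0.08580, 0.33·0.11=0.03630, 0.45·0.62=0.2790. Summing gives P(heads) = 0.40110.
P(Coin 1 | heads) = 0.08580 / 0.40110 = 0.214.

Posterior probability ≈ 0.214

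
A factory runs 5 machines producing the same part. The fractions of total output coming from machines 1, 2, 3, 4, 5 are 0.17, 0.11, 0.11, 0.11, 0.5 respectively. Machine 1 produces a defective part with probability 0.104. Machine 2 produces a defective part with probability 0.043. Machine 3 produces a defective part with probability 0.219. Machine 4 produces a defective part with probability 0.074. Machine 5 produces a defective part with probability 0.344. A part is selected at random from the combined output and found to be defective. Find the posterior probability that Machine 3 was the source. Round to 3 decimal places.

Posterior probability ≈ 0.106

Tabulate prior·likelihood by source: [1] prior 0.17, lik 0.104, product 0.01768; [2] prior 0.11, lik 0.043, product 0.004730; [3] prior 0.11, lik 0.219, product 0.02409; [4] prior 0.11, lik 0.074, product 0.008140; [5] prior 0.5, lik 0.344, product 0.1720.
Normalizing constant = 0.22664; the posterior for Machine 3 is its product over the sum, 0.02409/0.22664 = 0.106.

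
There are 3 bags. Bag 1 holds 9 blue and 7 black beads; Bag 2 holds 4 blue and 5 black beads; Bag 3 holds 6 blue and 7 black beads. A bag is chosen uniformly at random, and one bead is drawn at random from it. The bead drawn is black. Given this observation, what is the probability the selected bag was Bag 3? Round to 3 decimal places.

Posterior probability ≈ 0.352

Tabulate prior·likelihood by source: [1] prior 0.333333, lik 0.4375, product 0.1458; [2] prior 0.333333, lik 0.5556, product 0.1852; [3] prior 0.333333, lik 0.5385, product 0.1795.
Normalizing constant = 0.51051; the posterior for Bag 3 is its product over the sum, 0.1795/0.51051 = 0.352.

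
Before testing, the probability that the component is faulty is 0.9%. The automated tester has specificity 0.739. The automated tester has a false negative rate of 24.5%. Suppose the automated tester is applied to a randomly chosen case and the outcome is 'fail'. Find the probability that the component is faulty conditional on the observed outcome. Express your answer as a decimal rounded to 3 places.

P(H | E) ≈ 0.026

Write H for 'the component is faulty'. Prior odds H:¬H = 0.009/0.991 = 0.0090817. For the 'fail' outcome, the likelihood ratio is 0.755/0.261 = 2.8927.
Posterior odds = 0.0090817 × 2.8927 = 0.026271, so P(H|E) = 0.026271/(1+0.026271) = 0.026.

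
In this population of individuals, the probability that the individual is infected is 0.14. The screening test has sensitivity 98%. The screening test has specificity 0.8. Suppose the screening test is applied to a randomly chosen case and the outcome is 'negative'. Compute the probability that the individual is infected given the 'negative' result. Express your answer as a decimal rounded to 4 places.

Write H for 'the individual is infected'. Prior odds H:¬H = 0.14/0.86 = 0.16279. For the 'negative' outcome, the likelihood ratio is 0.02/0.8 = 0.025000.
Posterior odds = 0.16279 × 0.025000 = 0.0040698, so P(H|E) = 0.0040698/(1+0.0040698) = 0.0041.

P(H | E) ≈ 0.0041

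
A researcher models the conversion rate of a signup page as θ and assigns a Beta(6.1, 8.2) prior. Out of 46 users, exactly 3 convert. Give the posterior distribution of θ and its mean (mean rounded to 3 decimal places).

Posterior: Beta(9.1, 51.2); mean ≈ 0.151

Observing 3 successes and 43 failures updates Beta(6.1, 8.2) by adding the success and failure counts to the two shape parameters: α = 6.1+3 = 9.1, β = 8.2+43 = 51.2.
E[θ | data] = 9.1/(9.1+51.2) = 0.151.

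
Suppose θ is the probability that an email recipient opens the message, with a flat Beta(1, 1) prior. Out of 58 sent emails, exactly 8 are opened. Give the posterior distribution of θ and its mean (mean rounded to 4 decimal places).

Posterior: Beta(9, 51); mean ≈ 0.1500

The binomial likelihood is conjugate to the Beta prior: with 8 successes and 50 failures, the posterior is Beta(1+8, 1+50) = Beta(9, 51).
Posterior mean = α/(α+β) = 9/60 = 0.1500.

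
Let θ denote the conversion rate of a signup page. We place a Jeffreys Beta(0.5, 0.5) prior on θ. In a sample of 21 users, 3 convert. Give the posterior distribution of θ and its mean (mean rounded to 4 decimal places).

Posterior: Beta(3.5, 18.5); mean ≈ 0.1591

The binomial likelihood is conjugate to the Beta prior: with 3 successes and 18 failures, the posterior is Beta(0.5+3, 0.5+18) = Beta(3.5, 18.5).
Posterior mean = α/(α+β) = 3.5/22 = 0.1591.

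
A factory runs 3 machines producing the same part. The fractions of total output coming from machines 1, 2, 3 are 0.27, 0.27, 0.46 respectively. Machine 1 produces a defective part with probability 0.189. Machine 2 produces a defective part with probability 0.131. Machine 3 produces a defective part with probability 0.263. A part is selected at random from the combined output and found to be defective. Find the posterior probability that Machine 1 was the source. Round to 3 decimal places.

Posterior probability ≈ 0.246

P(defective|M1) = 0.189; P(defective|M2) = 0.131; P(defective|M3) = 0.263.
Prior × likelihood for each source: 0.27·0.189=0.05103, 0.27·0.131=0.03537, 0.46·0.263=0.1210. Summing gives P(defective) = 0.20738.
P(Machine 1 | defective) = 0.05103 / 0.20738 = 0.246.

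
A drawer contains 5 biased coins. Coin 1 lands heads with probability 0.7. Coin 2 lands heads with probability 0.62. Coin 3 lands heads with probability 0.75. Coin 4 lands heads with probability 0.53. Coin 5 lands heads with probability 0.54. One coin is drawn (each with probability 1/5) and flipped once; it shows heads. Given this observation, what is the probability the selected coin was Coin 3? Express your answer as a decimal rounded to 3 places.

Posterior probability ≈ 0.239

Tabulate prior·likelihood by source: [1] prior 0.2, lik 0.7, product 0.1400; [2] prior 0.2, lik 0.62, product 0.1240; [3] prior 0.2, lik 0.75, product 0.1500; [4] prior 0.2, lik 0.53, product 0.1060; [5] prior 0.2, lik 0.54, product 0.1080.
Normalizing constant = 0.62800; the posterior for Coin 3 is its product over the sum, 0.1500/0.62800 = 0.239.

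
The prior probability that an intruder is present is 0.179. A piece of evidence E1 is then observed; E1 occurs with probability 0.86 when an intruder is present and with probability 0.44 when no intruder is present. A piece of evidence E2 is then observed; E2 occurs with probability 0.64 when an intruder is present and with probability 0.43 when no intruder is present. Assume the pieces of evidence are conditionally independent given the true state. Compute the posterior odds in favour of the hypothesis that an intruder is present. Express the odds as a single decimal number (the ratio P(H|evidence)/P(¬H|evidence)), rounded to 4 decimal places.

Prior odds = 0.179/(1−0.179) = 0.21803. In log-odds, ln(0.21803) = -1.5231.
Add log likelihood ratios: ln(1.9545) + ln(1.4884) = 1.0678.
Posterior log-odds = -0.45530, so posterior odds = exp(-0.45530) = 0.63426.

Posterior odds ≈ 0.6343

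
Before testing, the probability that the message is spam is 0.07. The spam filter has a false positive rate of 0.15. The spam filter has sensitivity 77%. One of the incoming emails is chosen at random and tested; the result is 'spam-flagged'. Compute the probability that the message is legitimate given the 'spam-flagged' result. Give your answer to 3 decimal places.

Let H be the event that the message is spam. P(H) = 0.07, so P(¬H) = 0.93. With E the 'spam-flagged' result, P(E|H) = 0.77 and P(E|¬H) = 0.15.
P(E) = 0.77·0.07 + 0.15·0.93 = 0.053900 + 0.13950 = 0.19340.
By Bayes' theorem, P(H|E) = 0.053900 / 0.19340 = 0.279. Hence P(¬H|E) = 1 − 0.279 = 0.721.

P(¬H | E) ≈ 0.721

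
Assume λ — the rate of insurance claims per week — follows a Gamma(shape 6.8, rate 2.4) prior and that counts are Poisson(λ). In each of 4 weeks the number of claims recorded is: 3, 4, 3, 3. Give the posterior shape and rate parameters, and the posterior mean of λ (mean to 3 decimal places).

The Poisson likelihood adds the total count to the shape and the number of exposure periods to the rate. Here ∑xᵢ = 13 and n = 4, so shape 6.8→19.8 and rate 2.4→6.4.
E[λ | data] = 19.8/6.4 = 3.094.

Posterior: Gamma(shape=19.8, rate=6.4); mean ≈ 3.094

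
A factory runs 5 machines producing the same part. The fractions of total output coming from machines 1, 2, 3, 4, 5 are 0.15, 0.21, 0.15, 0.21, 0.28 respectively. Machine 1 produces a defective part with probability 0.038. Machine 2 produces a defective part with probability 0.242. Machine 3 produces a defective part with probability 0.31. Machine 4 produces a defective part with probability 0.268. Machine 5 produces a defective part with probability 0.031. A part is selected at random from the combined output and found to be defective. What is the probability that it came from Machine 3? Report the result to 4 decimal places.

Tabulate prior·likelihood by source: [1] prior 0.15, lik 0.038, product 0.005700; [2] prior 0.21, lik 0.242, product 0.05082; [3] prior 0.15, lik 0.31, product 0.04650; [4] prior 0.21, lik 0.268, product 0.05628; [5] prior 0.28, lik 0.031, product 0.008680.
Normalizing constant = 0.16798; the posterior for Machine 3 is its product over the sum, 0.04650/0.16798 = 0.2768.

Posterior probability ≈ 0.2768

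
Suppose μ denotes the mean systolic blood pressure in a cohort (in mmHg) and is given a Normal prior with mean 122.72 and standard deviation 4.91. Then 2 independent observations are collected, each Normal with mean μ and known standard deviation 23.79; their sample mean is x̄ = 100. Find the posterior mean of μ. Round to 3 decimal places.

Posterior mean ≈ 120.936

Prior precision 1/τ₀² = 1/4.91² = 0.0414798; data precision n/σ² = 2/23.79² = 0.00353379.
Posterior precision = 0.0414798 + 0.00353379 = 0.0450136.
Posterior mean = (0.0414798·122.72 + 0.00353379·100) / 0.0450136 = 120.936.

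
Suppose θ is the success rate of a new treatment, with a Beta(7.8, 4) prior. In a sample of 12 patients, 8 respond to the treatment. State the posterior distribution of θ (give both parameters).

The binomial likelihood is conjugate to the Beta prior: with 8 successes and 4 failures, the posterior is Beta(7.8+8, 4+4) = Beta(15.8, 8).

Posterior: Beta(15.8, 8)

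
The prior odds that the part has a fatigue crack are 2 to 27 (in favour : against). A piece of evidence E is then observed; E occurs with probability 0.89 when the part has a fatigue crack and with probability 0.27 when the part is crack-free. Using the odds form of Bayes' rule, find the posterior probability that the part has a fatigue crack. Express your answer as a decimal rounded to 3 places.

Posterior probability ≈ 0.196

Prior odds = 2/27 = 0.074074. In log-odds, ln(0.074074) = -2.6027.
Add log likelihood ratio: ln(3.2963) = 1.1928.
Posterior log-odds = -1.4099, so posterior odds = exp(-1.4099) = 0.24417. Converting, P(H|E) = 0.24417/1.2442 = 0.196.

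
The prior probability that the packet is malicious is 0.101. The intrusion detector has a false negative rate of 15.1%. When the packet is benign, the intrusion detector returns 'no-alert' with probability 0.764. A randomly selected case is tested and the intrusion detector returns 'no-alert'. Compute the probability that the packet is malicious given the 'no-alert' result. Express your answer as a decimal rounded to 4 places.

Let H be the event that the packet is malicious. P(H) = 0.101, so P(¬H) = 0.899. With E the 'no-alert' result, P(E|H) = 0.151 and P(E|¬H) = 0.764.
P(E) = 0.151·0.101 + 0.764·0.899 = 0.015251 + 0.68684 = 0.70209.
By Bayes' theorem, P(H|E) = 0.015251 / 0.70209 = 0.0217.

P(H | E) ≈ 0.0217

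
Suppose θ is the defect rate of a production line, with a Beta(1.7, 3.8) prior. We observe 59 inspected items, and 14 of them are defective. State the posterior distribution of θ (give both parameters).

Posterior: Beta(15.7, 48.8)

The binomial likelihood is conjugate to the Beta prior: with 14 successes and 45 failures, the posterior is Beta(1.7+14, 3.8+45) = Beta(15.7, 48.8).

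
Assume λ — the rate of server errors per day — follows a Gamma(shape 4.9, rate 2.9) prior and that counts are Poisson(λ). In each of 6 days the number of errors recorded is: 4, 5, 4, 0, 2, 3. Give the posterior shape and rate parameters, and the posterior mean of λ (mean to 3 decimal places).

The Poisson likelihood adds the total count to the shape and the number of exposure periods to the rate. Here ∑xᵢ = 18 and n = 6, so shape 4.9→22.9 and rate 2.9→8.9.
Posterior mean = shape/rate = 22.9/8.9 = 2.573.

Posterior: Gamma(shape=22.9, rate=8.9); mean ≈ 2.573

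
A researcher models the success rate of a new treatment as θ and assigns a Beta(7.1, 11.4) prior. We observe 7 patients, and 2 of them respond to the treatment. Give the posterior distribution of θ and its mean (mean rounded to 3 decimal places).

Posterior: Beta(9.1, 16.4); mean ≈ 0.357

The binomial likelihood is conjugate to the Beta prior: with 2 successes and 5 failures, the posterior is Beta(7.1+2, 11.4+5) = Beta(9.1, 16.4).
Posterior mean = α/(α+β) = 9.1/25.5 = 0.357.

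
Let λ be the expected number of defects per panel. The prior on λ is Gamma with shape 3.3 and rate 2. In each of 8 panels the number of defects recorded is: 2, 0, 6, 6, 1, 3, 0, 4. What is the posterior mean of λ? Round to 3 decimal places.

The Poisson likelihood adds the total count to the shape and the number of exposure periods to the rate. Here ∑xᵢ = 22 and n = 8, so shape 3.3→25.3 and rate 2→10.
Posterior mean = shape/rate = 25.3/10 = 2.530.

Posterior mean ≈ 2.530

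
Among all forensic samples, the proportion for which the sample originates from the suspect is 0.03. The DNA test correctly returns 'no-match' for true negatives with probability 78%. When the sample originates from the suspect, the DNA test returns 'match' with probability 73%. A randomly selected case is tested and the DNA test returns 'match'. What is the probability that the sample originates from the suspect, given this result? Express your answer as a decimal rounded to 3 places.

Let H be the event that the sample originates from the suspect. P(H) = 0.03, so P(¬H) = 0.97. With E the 'match' result, P(E|H) = 0.73 and P(E|¬H) = 0.22.
P(E) = 0.73·0.03 + 0.22·0.97 = 0.021900 + 0.21340 = 0.23530.
By Bayes' theorem, P(H|E) = 0.021900 / 0.23530 = 0.093.

P(H | E) ≈ 0.093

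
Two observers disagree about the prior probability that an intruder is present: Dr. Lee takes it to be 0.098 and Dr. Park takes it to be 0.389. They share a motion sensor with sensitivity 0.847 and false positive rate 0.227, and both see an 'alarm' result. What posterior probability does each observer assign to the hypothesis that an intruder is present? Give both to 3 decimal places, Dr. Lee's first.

Dr. Lee: 0.288; Dr. Park: 0.704

P('+'|H) = 0.847, P('+'|¬H) = 0.227.
Dr. Lee: numerator 0.847·0.098 = 0.083006; evidence = 0.083006+0.227·0.902 = 0.28776; posterior = 0.288.
Dr. Park: numerator 0.847·0.389 = 0.32948; evidence = 0.32948+0.227·0.611 = 0.46818; posterior = 0.704.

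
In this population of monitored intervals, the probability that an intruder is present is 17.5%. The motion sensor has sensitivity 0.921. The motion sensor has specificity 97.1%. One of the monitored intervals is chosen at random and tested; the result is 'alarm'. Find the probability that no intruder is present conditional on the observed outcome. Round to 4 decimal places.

P(¬H | E) ≈ 0.1293

Let H be the event that an intruder is present. P(H) = 0.175, so P(¬H) = 0.825. With E the 'alarm' result, P(E|H) = 0.921 and P(E|¬H) = 0.029.
P(E) = 0.921·0.175 + 0.029·0.825 = 0.16117 + 0.023925 = 0.18510.
By Bayes' theorem, P(H|E) = 0.16117 / 0.18510 = 0.8707. Hence P(¬H|E) = 1 − 0.8707 = 0.1293.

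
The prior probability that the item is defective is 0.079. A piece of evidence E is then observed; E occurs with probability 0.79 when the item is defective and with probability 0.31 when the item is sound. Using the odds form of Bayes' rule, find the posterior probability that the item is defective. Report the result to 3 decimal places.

Prior odds = 0.079/(1−0.079) = 0.085776. In log-odds, ln(0.085776) = -2.4560.
Add log likelihood ratio: ln(2.5484) = 0.93546.
Posterior log-odds = -1.5206, so posterior odds = exp(-1.5206) = 0.21859. Converting, P(H|E) = 0.21859/1.2186 = 0.179.

Posterior probability ≈ 0.179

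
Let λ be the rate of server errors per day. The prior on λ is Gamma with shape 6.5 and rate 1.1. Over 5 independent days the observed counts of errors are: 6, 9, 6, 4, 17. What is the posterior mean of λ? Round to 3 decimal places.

Posterior mean ≈ 7.951

The Poisson likelihood adds the total count to the shape and the number of exposure periods to the rate. Here ∑xᵢ = 42 and n = 5, so shape 6.5→48.5 and rate 1.1→6.1.
Posterior mean = shape/rate = 48.5/6.1 = 7.951.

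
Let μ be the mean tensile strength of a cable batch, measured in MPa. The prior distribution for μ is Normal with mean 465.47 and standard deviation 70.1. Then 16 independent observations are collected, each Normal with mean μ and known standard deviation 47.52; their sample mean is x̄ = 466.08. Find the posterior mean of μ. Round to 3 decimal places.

With known σ, the Normal prior is conjugate. Weight on the data is w = (n/σ²)/(n/σ² + 1/τ₀²) = 0.00708544/(0.00708544+0.00020350) = 0.97208.
Posterior mean = w·x̄ + (1−w)·μ₀ = 0.97208·466.08 + 0.027919·465.47 = 466.063.

Posterior mean ≈ 466.063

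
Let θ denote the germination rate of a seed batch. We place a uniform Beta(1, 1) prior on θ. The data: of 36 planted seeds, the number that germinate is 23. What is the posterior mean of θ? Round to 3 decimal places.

The binomial likelihood is conjugate to the Beta prior: with 23 successes and 13 failures, the posterior is Beta(1+23, 1+13) = Beta(24, 14).
Posterior mean = α/(α+β) = 24/38 = 0.632.

Posterior mean ≈ 0.632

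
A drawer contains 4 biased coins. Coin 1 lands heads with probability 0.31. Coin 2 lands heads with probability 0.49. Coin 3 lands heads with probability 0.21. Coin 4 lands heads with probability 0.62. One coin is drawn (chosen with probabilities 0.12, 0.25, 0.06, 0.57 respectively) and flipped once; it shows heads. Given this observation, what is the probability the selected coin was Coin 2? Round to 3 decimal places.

P(heads|C1) = 0.31; P(heads|C2) = 0.49; P(heads|C3) = 0.21; P(heads|C4) = 0.62.
Prior × likelihood for each source: 0.12·0.31=0.03720, 0.25·0.49=0.1225, 0.06·0.21=0.01260, 0.57·0.62=0.3534. Summing gives P(heads) = 0.52570.
P(Coin 2 | heads) = 0.1225 / 0.52570 = 0.233.

Posterior probability ≈ 0.233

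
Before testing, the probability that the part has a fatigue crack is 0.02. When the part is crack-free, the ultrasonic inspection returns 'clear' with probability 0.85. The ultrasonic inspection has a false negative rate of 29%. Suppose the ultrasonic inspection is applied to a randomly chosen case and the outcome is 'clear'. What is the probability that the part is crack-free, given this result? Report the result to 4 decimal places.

Let H be the event that the part has a fatigue crack. P(H) = 0.02, so P(¬H) = 0.98. With E the 'clear' result, P(E|H) = 0.29 and P(E|¬H) = 0.85.
P(E) = 0.29·0.02 + 0.85·0.98 = 0.0058000 + 0.83300 = 0.83880.
By Bayes' theorem, P(H|E) = 0.0058000 / 0.83880 = 0.0069. Hence P(¬H|E) = 1 − 0.0069 = 0.9931.

P(¬H | E) ≈ 0.9931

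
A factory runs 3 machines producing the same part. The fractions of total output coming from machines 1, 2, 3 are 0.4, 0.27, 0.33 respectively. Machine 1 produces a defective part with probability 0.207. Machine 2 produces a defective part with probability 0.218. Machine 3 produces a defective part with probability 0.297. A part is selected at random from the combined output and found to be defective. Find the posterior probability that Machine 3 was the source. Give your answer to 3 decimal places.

Tabulate prior·likelihood by source: [1] prior 0.4, lik 0.207, product 0.08280; [2] prior 0.27, lik 0.218, product 0.05886; [3] prior 0.33, lik 0.297, product 0.09801.
Normalizing constant = 0.23967; the posterior for Machine 3 is its product over the sum, 0.09801/0.23967 = 0.409.

Posterior probability ≈ 0.409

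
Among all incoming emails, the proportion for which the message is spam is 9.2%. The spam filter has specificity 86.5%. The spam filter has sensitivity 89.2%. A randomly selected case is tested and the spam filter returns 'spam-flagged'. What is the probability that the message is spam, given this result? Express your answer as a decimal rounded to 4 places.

Let H be the event that the message is spam. P(H) = 0.092, so P(¬H) = 0.908. With E the 'spam-flagged' result, P(E|H) = 0.892 and P(E|¬H) = 0.135.
P(E) = 0.892·0.092 + 0.135·0.908 = 0.082064 + 0.12258 = 0.20464.
By Bayes' theorem, P(H|E) = 0.082064 / 0.20464 = 0.4010.

P(H | E) ≈ 0.4010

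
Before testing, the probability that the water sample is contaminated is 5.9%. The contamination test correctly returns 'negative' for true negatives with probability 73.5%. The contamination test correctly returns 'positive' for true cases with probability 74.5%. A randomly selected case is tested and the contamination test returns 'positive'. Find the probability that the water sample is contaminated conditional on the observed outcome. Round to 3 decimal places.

P(H | E) ≈ 0.150

Write H for 'the water sample is contaminated'. Prior odds H:¬H = 0.059/0.941 = 0.062699. For the 'positive' outcome, the likelihood ratio is 0.745/0.265 = 2.8113.
Posterior odds = 0.062699 × 2.8113 = 0.17627, so P(H|E) = 0.17627/(1+0.17627) = 0.150.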